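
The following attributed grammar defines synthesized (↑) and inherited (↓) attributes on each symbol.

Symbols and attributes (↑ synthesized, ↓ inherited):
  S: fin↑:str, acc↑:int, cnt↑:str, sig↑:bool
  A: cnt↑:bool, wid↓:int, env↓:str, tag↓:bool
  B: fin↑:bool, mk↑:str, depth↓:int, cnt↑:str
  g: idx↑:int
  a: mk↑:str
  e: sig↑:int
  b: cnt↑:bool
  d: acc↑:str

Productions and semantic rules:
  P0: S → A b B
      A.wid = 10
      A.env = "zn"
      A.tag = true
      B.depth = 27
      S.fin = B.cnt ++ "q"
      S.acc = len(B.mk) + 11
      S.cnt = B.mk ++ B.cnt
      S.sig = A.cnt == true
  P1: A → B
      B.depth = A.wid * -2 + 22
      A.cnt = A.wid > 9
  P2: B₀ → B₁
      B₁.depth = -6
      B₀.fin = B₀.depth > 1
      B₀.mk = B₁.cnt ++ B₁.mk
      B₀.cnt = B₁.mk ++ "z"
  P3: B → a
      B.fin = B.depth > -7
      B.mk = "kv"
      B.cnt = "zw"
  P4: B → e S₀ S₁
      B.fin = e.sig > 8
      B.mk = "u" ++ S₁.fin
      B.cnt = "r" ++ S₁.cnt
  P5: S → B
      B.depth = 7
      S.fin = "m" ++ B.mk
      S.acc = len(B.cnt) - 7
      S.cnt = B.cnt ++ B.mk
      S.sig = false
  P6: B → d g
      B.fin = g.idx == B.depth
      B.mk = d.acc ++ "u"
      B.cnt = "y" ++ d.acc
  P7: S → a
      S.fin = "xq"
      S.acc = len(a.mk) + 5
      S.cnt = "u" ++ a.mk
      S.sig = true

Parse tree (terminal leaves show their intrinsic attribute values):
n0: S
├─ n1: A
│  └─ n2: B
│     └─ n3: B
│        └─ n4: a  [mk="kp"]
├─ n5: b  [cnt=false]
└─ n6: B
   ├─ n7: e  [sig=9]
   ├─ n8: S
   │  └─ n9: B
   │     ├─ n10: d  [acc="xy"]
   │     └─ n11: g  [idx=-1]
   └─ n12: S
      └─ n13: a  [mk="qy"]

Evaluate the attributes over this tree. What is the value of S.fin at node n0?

1. n1.wid = 10  [10]
2. n1.env = "zn"  ["zn"]
3. n1.tag = true  [true]
4. n2.depth = 2  [A.wid * -2 + 22]
5. n3.depth = -6  [-6]
6. n4.mk = "kp"  [terminal]
7. n3.fin = true  [B.depth > -7]
8. n3.mk = "kv"  ["kv"]
9. n3.cnt = "zw"  ["zw"]
10. n2.fin = true  [B₀.depth > 1]
11. n2.mk = "zwkv"  [B₁.cnt ++ B₁.mk]
12. n2.cnt = "kvz"  [B₁.mk ++ "z"]
13. n1.cnt = true  [A.wid > 9]
14. n5.cnt = false  [terminal]
15. n6.depth = 27  [27]
16. n7.sig = 9  [terminal]
17. n9.depth = 7  [7]
18. n10.acc = "xy"  [terminal]
19. n11.idx = -1  [terminal]
20. n9.fin = false  [g.idx == B.depth]
21. n9.mk = "xyu"  [d.acc ++ "u"]
22. n9.cnt = "yxy"  ["y" ++ d.acc]
23. n8.fin = "mxyu"  ["m" ++ B.mk]
24. n8.acc = -4  [len(B.cnt) - 7]
25. n8.cnt = "yxyxyu"  [B.cnt ++ B.mk]
26. n8.sig = false  [false]
27. n13.mk = "qy"  [terminal]
28. n12.fin = "xq"  ["xq"]
29. n12.acc = 7  [len(a.mk) + 5]
30. n12.cnt = "uqy"  ["u" ++ a.mk]
31. n12.sig = true  [true]
32. n6.fin = true  [e.sig > 8]
33. n6.mk = "uxq"  ["u" ++ S₁.fin]
34. n6.cnt = "ruqy"  ["r" ++ S₁.cnt]
35. n0.fin = "ruqyq"  [B.cnt ++ "q"]
36. n0.acc = 14  [len(B.mk) + 11]
37. n0.cnt = "uxqruqy"  [B.mk ++ B.cnt]
38. n0.sig = true  [A.cnt == true]

"ruqyq"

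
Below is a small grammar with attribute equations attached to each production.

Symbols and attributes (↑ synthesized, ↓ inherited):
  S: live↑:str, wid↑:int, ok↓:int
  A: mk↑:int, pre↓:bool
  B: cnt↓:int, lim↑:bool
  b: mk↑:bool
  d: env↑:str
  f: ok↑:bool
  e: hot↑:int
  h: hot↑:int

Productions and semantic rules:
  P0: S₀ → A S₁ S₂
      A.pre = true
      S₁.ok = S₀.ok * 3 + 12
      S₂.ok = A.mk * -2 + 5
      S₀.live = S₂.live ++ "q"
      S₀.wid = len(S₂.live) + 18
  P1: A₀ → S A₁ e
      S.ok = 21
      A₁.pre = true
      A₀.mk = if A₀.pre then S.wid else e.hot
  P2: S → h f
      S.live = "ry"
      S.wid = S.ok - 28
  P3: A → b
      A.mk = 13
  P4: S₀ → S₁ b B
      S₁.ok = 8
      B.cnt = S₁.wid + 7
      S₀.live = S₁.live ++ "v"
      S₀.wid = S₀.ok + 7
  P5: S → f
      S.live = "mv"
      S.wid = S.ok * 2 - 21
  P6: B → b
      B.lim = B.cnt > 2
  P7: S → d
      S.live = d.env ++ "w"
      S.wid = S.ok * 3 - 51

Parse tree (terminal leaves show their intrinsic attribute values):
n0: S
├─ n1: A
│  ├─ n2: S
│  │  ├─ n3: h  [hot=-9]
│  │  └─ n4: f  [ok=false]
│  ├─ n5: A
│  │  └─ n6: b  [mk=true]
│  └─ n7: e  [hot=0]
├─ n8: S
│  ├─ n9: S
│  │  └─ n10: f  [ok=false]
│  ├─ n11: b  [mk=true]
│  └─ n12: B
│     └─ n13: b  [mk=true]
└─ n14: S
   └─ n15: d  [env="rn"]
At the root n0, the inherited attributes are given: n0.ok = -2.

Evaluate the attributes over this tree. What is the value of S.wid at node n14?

6

1. n0.ok = -2  [given at root]
2. n1.pre = true  [true]
3. n2.ok = 21  [21]
4. n3.hot = -9  [terminal]
5. n4.ok = false  [terminal]
6. n2.live = "ry"  ["ry"]
7. n2.wid = -7  [S.ok - 28]
8. n5.pre = true  [true]
9. n6.mk = true  [terminal]
10. n5.mk = 13  [13]
11. n7.hot = 0  [terminal]
12. n1.mk = -7  [if A₀.pre then S.wid else e.hot]
13. n8.ok = 6  [S₀.ok * 3 + 12]
14. n9.ok = 8  [8]
15. n10.ok = false  [terminal]
16. n9.live = "mv"  ["mv"]
17. n9.wid = -5  [S.ok * 2 - 21]
18. n11.mk = true  [terminal]
19. n12.cnt = 2  [S₁.wid + 7]
20. n13.mk = true  [terminal]
21. n12.lim = false  [B.cnt > 2]
22. n8.live = "mvv"  [S₁.live ++ "v"]
23. n8.wid = 13  [S₀.ok + 7]
24. n14.ok = 19  [A.mk * -2 + 5]
25. n15.env = "rn"  [terminal]
26. n14.live = "rnw"  [d.env ++ "w"]
27. n14.wid = 6  [S.ok * 3 - 51]
28. n0.live = "rnwq"  [S₂.live ++ "q"]
29. n0.wid = 21  [len(S₂.live) + 18]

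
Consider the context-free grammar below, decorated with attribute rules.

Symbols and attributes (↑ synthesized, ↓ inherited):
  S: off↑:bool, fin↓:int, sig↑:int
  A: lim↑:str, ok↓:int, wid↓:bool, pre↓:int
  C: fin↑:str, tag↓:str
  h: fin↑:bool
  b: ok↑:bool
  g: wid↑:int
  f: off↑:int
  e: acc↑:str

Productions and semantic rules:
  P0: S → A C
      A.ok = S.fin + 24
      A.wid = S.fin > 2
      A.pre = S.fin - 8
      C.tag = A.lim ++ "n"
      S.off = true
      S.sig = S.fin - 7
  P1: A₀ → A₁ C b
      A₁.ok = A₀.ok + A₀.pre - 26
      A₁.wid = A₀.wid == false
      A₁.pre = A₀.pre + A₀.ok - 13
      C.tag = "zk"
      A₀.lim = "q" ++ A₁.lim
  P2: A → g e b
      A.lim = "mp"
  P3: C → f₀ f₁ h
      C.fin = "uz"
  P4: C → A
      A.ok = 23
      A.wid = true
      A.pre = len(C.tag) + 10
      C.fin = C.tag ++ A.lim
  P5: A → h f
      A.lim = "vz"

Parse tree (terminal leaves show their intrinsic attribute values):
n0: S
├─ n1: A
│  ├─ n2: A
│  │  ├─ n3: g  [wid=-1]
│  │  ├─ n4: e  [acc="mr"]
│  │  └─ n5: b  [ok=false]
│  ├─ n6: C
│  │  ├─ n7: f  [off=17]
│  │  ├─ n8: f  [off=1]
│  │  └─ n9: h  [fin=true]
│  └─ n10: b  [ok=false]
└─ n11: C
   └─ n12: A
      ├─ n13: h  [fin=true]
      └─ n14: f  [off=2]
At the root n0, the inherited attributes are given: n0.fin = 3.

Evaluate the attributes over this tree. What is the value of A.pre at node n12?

14

1. n0.fin = 3  [given at root]
2. n1.ok = 27  [S.fin + 24]
3. n1.wid = true  [S.fin > 2]
4. n1.pre = -5  [S.fin - 8]
5. n2.ok = -4  [A₀.ok + A₀.pre - 26]
6. n2.wid = false  [A₀.wid == false]
7. n2.pre = 9  [A₀.pre + A₀.ok - 13]
8. n3.wid = -1  [terminal]
9. n4.acc = "mr"  [terminal]
10. n5.ok = false  [terminal]
11. n2.lim = "mp"  ["mp"]
12. n6.tag = "zk"  ["zk"]
13. n7.off = 17  [terminal]
14. n8.off = 1  [terminal]
15. n9.fin = true  [terminal]
16. n6.fin = "uz"  ["uz"]
17. n10.ok = false  [terminal]
18. n1.lim = "qmp"  ["q" ++ A₁.lim]
19. n11.tag = "qmpn"  [A.lim ++ "n"]
20. n12.ok = 23  [23]
21. n12.wid = true  [true]
22. n12.pre = 14  [len(C.tag) + 10]
23. n13.fin = true  [terminal]
24. n14.off = 2  [terminal]
25. n12.lim = "vz"  ["vz"]
26. n11.fin = "qmpnvz"  [C.tag ++ A.lim]
27. n0.off = true  [true]
28. n0.sig = -4  [S.fin - 7]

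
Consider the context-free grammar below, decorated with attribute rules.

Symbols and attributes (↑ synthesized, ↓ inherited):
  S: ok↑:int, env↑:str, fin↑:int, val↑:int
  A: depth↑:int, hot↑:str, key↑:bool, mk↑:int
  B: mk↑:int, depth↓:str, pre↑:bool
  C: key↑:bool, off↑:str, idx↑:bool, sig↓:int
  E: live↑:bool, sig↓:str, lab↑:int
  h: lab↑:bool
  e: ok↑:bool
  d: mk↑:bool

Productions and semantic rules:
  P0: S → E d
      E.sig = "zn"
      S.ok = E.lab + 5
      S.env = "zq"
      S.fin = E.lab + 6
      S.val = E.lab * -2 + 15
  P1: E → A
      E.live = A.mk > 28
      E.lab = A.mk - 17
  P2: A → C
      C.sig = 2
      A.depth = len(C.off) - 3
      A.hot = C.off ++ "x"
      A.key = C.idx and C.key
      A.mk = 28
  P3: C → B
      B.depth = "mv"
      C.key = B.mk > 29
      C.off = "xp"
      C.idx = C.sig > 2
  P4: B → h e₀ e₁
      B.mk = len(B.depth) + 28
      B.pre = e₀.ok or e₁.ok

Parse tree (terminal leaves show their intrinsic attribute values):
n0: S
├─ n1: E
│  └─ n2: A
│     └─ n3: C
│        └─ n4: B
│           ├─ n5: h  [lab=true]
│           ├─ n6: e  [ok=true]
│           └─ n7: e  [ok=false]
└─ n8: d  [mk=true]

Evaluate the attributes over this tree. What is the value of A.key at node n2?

false

1. n1.sig = "zn"  ["zn"]
2. n3.sig = 2  [2]
3. n4.depth = "mv"  ["mv"]
4. n5.lab = true  [terminal]
5. n6.ok = true  [terminal]
6. n7.ok = false  [terminal]
7. n4.mk = 30  [len(B.depth) + 28]
8. n4.pre = true  [e₀.ok or e₁.ok]
9. n3.key = true  [B.mk > 29]
10. n3.off = "xp"  ["xp"]
11. n3.idx = false  [C.sig > 2]
12. n2.depth = -1  [len(C.off) - 3]
13. n2.hot = "xpx"  [C.off ++ "x"]
14. n2.key = false  [C.idx and C.key]
15. n2.mk = 28  [28]
16. n1.live = false  [A.mk > 28]
17. n1.lab = 11  [A.mk - 17]
18. n8.mk = true  [terminal]
19. n0.ok = 16  [E.lab + 5]
20. n0.env = "zq"  ["zq"]
21. n0.fin = 17  [E.lab + 6]
22. n0.val = -7  [E.lab * -2 + 15]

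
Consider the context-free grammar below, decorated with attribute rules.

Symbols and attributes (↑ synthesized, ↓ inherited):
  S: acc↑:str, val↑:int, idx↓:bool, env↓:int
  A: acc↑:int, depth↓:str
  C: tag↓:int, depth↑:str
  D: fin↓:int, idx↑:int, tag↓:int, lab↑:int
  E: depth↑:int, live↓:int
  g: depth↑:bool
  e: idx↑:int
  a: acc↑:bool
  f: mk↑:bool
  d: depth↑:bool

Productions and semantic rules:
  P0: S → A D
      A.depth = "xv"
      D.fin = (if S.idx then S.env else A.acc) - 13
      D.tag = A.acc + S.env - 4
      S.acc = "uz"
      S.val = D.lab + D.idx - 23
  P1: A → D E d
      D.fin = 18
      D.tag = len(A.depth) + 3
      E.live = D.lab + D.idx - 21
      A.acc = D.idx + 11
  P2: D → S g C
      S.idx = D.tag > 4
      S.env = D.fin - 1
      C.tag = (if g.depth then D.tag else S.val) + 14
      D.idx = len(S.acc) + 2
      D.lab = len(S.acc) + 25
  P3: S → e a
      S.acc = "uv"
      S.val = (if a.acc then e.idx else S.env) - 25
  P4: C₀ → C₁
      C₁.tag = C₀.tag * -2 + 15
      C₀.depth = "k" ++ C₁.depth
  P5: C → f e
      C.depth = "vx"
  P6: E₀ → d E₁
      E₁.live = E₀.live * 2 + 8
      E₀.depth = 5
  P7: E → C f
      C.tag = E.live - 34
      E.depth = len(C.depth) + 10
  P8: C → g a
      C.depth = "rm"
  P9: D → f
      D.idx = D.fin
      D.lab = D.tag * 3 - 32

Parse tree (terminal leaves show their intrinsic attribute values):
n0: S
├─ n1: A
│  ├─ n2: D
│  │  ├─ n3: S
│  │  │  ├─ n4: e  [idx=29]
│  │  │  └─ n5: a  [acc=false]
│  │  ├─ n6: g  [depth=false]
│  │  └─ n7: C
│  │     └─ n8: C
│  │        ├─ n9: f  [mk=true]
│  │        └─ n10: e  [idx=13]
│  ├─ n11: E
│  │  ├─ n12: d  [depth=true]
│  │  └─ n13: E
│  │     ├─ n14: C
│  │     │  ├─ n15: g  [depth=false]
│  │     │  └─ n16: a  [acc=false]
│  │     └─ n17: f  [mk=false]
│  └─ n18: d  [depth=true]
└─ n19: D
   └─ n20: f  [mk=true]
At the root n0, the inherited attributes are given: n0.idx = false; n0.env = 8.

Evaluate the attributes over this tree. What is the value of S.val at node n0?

1. n0.idx = false  [given at root]
2. n0.env = 8  [given at root]
3. n1.depth = "xv"  ["xv"]
4. n2.fin = 18  [18]
5. n2.tag = 5  [len(A.depth) + 3]
6. n3.idx = true  [D.tag > 4]
7. n3.env = 17  [D.fin - 1]
8. n4.idx = 29  [terminal]
9. n5.acc = false  [terminal]
10. n3.acc = "uv"  ["uv"]
11. n3.val = -8  [(if a.acc then e.idx else S.env) - 25]
12. n6.depth = false  [terminal]
13. n7.tag = 6  [(if g.depth then D.tag else S.val) + 14]
14. n8.tag = 3  [C₀.tag * -2 + 15]
15. n9.mk = true  [terminal]
16. n10.idx = 13  [terminal]
17. n8.depth = "vx"  ["vx"]
18. n7.depth = "kvx"  ["k" ++ C₁.depth]
19. n2.idx = 4  [len(S.acc) + 2]
20. n2.lab = 27  [len(S.acc) + 25]
21. n11.live = 10  [D.lab + D.idx - 21]
22. n12.depth = true  [terminal]
23. n13.live = 28  [E₀.live * 2 + 8]
24. n14.tag = -6  [E.live - 34]
25. n15.depth = false  [terminal]
26. n16.acc = false  [terminal]
27. n14.depth = "rm"  ["rm"]
28. n17.mk = false  [terminal]
29. n13.depth = 12  [len(C.depth) + 10]
30. n11.depth = 5  [5]
31. n18.depth = true  [terminal]
32. n1.acc = 15  [D.idx + 11]
33. n19.fin = 2  [(if S.idx then S.env else A.acc) - 13]
34. n19.tag = 19  [A.acc + S.env - 4]
35. n20.mk = true  [terminal]
36. n19.idx = 2  [D.fin]
37. n19.lab = 25  [D.tag * 3 - 32]
38. n0.acc = "uz"  ["uz"]
39. n0.val = 4  [D.lab + D.idx - 23]

4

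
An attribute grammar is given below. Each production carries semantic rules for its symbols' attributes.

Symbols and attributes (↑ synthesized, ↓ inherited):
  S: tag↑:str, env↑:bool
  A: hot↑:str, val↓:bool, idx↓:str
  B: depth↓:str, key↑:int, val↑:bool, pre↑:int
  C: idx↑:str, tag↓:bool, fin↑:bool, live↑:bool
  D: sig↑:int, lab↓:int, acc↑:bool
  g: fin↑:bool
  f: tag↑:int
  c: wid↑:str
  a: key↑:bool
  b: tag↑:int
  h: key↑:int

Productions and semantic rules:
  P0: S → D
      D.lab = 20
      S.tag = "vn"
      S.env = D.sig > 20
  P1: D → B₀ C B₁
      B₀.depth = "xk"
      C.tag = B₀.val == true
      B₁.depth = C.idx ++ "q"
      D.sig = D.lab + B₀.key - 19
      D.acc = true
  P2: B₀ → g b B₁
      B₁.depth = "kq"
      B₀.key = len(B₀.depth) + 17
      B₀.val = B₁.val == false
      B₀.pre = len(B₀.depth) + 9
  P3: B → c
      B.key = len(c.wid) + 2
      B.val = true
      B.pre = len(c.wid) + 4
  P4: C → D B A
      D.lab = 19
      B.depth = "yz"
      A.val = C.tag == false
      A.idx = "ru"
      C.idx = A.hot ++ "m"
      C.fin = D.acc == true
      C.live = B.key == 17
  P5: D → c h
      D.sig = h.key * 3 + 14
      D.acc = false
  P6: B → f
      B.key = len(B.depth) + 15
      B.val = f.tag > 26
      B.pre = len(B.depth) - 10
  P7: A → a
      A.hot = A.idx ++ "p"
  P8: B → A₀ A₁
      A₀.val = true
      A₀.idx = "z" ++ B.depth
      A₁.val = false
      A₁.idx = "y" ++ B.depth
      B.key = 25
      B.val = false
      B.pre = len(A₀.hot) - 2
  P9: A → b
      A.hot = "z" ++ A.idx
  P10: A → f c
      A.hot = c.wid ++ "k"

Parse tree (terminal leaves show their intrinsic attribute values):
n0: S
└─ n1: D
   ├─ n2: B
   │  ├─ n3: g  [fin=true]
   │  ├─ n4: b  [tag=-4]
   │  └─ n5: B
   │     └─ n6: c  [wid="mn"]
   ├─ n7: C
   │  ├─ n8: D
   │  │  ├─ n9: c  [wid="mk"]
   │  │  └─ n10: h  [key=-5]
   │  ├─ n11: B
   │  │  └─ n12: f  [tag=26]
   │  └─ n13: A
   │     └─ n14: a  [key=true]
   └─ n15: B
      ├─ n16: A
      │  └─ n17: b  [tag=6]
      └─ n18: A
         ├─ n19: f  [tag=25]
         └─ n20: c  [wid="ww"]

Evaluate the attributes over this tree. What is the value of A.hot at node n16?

1. n1.lab = 20  [20]
2. n2.depth = "xk"  ["xk"]
3. n3.fin = true  [terminal]
4. n4.tag = -4  [terminal]
5. n5.depth = "kq"  ["kq"]
6. n6.wid = "mn"  [terminal]
7. n5.key = 4  [len(c.wid) + 2]
8. n5.val = true  [true]
9. n5.pre = 6  [len(c.wid) + 4]
10. n2.key = 19  [len(B₀.depth) + 17]
11. n2.val = false  [B₁.val == false]
12. n2.pre = 11  [len(B₀.depth) + 9]
13. n7.tag = false  [B₀.val == true]
14. n8.lab = 19  [19]
15. n9.wid = "mk"  [terminal]
16. n10.key = -5  [terminal]
17. n8.sig = -1  [h.key * 3 + 14]
18. n8.acc = false  [false]
19. n11.depth = "yz"  ["yz"]
20. n12.tag = 26  [terminal]
21. n11.key = 17  [len(B.depth) + 15]
22. n11.val = false  [f.tag > 26]
23. n11.pre = -8  [len(B.depth) - 10]
24. n13.val = true  [C.tag == false]
25. n13.idx = "ru"  ["ru"]
26. n14.key = true  [terminal]
27. n13.hot = "rup"  [A.idx ++ "p"]
28. n7.idx = "rupm"  [A.hot ++ "m"]
29. n7.fin = false  [D.acc == true]
30. n7.live = true  [B.key == 17]
31. n15.depth = "rupmq"  [C.idx ++ "q"]
32. n16.val = true  [true]
33. n16.idx = "zrupmq"  ["z" ++ B.depth]
34. n17.tag = 6  [terminal]
35. n16.hot = "zzrupmq"  ["z" ++ A.idx]
36. n18.val = false  [false]
37. n18.idx = "yrupmq"  ["y" ++ B.depth]
38. n19.tag = 25  [terminal]
39. n20.wid = "ww"  [terminal]
40. n18.hot = "wwk"  [c.wid ++ "k"]
41. n15.key = 25  [25]
42. n15.val = false  [false]
43. n15.pre = 5  [len(A₀.hot) - 2]
44. n1.sig = 20  [D.lab + B₀.key - 19]
45. n1.acc = true  [true]
46. n0.tag = "vn"  ["vn"]
47. n0.env = false  [D.sig > 20]

"zzrupmq"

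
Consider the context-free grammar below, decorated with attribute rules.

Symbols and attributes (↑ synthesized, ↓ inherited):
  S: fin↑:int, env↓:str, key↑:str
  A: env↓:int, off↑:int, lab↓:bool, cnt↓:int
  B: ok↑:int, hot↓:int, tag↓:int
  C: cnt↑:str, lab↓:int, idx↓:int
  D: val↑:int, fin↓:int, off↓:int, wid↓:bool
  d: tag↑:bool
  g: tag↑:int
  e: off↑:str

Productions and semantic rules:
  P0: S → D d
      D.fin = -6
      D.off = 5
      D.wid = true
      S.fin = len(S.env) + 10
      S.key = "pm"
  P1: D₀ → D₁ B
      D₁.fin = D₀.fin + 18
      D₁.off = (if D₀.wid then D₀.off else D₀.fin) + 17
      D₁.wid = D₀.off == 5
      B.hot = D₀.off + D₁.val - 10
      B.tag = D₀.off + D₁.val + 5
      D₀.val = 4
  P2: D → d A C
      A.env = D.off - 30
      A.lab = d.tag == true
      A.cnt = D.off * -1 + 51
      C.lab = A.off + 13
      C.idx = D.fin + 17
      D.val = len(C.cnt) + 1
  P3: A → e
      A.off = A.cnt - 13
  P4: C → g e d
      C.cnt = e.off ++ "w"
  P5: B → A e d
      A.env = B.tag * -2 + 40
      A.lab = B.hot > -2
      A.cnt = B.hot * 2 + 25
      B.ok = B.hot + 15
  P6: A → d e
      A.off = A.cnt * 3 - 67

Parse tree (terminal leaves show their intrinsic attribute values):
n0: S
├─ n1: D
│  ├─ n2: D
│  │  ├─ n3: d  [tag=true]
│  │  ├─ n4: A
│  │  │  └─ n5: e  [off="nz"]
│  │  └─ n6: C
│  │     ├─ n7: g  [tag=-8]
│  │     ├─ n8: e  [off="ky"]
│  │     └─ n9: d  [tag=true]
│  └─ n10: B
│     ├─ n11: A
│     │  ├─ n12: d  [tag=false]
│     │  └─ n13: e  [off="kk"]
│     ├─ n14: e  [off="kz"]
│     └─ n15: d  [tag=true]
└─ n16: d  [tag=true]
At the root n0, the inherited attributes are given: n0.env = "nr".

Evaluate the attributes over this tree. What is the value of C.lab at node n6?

1. n0.env = "nr"  [given at root]
2. n1.fin = -6  [-6]
3. n1.off = 5  [5]
4. n1.wid = true  [true]
5. n2.fin = 12  [D₀.fin + 18]
6. n2.off = 22  [(if D₀.wid then D₀.off else D₀.fin) + 17]
7. n2.wid = true  [D₀.off == 5]
8. n3.tag = true  [terminal]
9. n4.env = -8  [D.off - 30]
10. n4.lab = true  [d.tag == true]
11. n4.cnt = 29  [D.off * -1 + 51]
12. n5.off = "nz"  [terminal]
13. n4.off = 16  [A.cnt - 13]
14. n6.lab = 29  [A.off + 13]
15. n6.idx = 29  [D.fin + 17]
16. n7.tag = -8  [terminal]
17. n8.off = "ky"  [terminal]
18. n9.tag = true  [terminal]
19. n6.cnt = "kyw"  [e.off ++ "w"]
20. n2.val = 4  [len(C.cnt) + 1]
21. n10.hot = -1  [D₀.off + D₁.val - 10]
22. n10.tag = 14  [D₀.off + D₁.val + 5]
23. n11.env = 12  [B.tag * -2 + 40]
24. n11.lab = true  [B.hot > -2]
25. n11.cnt = 23  [B.hot * 2 + 25]
26. n12.tag = false  [terminal]
27. n13.off = "kk"  [terminal]
28. n11.off = 2  [A.cnt * 3 - 67]
29. n14.off = "kz"  [terminal]
30. n15.tag = true  [terminal]
31. n10.ok = 14  [B.hot + 15]
32. n1.val = 4  [4]
33. n16.tag = true  [terminal]
34. n0.fin = 12  [len(S.env) + 10]
35. n0.key = "pm"  ["pm"]

29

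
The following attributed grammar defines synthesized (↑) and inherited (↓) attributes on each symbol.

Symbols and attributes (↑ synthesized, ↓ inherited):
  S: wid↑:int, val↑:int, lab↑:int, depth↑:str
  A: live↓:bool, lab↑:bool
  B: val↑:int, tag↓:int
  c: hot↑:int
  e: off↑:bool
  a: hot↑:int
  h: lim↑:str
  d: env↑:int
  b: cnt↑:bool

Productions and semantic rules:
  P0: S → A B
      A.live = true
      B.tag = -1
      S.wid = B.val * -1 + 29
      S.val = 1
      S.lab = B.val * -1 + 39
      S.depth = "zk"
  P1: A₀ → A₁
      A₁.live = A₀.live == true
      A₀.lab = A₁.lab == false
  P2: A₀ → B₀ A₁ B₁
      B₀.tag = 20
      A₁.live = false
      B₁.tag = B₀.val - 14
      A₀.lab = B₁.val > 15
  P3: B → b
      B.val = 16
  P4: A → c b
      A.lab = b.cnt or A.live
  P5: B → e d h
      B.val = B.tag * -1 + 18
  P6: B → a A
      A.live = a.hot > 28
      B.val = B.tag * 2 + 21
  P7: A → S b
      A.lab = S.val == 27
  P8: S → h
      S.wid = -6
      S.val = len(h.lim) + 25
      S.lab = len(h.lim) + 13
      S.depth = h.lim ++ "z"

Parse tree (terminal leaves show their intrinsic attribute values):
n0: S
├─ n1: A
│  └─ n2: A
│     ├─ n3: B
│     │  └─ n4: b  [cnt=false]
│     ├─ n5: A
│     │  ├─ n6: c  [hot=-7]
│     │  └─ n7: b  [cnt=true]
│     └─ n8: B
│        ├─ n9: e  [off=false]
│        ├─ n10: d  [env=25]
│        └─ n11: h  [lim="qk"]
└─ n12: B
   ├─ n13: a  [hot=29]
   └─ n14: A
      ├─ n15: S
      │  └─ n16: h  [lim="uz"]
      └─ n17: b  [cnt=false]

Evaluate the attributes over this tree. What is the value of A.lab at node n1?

false

1. n1.live = true  [true]
2. n2.live = true  [A₀.live == true]
3. n3.tag = 20  [20]
4. n4.cnt = false  [terminal]
5. n3.val = 16  [16]
6. n5.live = false  [false]
7. n6.hot = -7  [terminal]
8. n7.cnt = true  [terminal]
9. n5.lab = true  [b.cnt or A.live]
10. n8.tag = 2  [B₀.val - 14]
11. n9.off = false  [terminal]
12. n10.env = 25  [terminal]
13. n11.lim = "qk"  [terminal]
14. n8.val = 16  [B.tag * -1 + 18]
15. n2.lab = true  [B₁.val > 15]
16. n1.lab = false  [A₁.lab == false]
17. n12.tag = -1  [-1]
18. n13.hot = 29  [terminal]
19. n14.live = true  [a.hot > 28]
20. n16.lim = "uz"  [terminal]
21. n15.wid = -6  [-6]
22. n15.val = 27  [len(h.lim) + 25]
23. n15.lab = 15  [len(h.lim) + 13]
24. n15.depth = "uzz"  [h.lim ++ "z"]
25. n17.cnt = false  [terminal]
26. n14.lab = true  [S.val == 27]
27. n12.val = 19  [B.tag * 2 + 21]
28. n0.wid = 10  [B.val * -1 + 29]
29. n0.val = 1  [1]
30. n0.lab = 20  [B.val * -1 + 39]
31. n0.depth = "zk"  ["zk"]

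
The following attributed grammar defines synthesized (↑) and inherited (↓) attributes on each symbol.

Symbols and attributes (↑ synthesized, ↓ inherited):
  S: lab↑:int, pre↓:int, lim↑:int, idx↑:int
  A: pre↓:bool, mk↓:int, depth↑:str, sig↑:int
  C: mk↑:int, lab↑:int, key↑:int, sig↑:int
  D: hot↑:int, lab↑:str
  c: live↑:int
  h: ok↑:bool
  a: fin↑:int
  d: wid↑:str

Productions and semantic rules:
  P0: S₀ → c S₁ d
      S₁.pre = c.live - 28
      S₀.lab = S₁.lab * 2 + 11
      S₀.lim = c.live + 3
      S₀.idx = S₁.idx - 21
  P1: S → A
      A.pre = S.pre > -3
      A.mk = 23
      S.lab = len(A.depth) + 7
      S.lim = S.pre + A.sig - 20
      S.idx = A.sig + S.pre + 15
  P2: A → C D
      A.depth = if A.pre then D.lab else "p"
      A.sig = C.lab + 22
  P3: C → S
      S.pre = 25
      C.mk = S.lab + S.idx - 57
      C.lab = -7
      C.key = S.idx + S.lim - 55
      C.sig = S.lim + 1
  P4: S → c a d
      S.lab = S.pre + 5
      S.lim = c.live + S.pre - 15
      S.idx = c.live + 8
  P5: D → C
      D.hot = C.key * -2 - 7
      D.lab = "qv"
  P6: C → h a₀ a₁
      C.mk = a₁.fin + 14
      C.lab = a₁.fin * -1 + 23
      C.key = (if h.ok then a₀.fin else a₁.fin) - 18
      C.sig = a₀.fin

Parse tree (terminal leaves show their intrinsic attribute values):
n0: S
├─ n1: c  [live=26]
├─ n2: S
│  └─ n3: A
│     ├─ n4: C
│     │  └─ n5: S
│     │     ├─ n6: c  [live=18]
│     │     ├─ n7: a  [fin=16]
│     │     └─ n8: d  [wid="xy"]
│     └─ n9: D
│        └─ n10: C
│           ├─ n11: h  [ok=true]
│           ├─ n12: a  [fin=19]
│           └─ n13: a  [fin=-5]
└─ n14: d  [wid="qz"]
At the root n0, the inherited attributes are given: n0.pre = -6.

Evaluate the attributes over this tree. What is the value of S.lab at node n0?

1. n0.pre = -6  [given at root]
2. n1.live = 26  [terminal]
3. n2.pre = -2  [c.live - 28]
4. n3.pre = true  [S.pre > -3]
5. n3.mk = 23  [23]
6. n5.pre = 25  [25]
7. n6.live = 18  [terminal]
8. n7.fin = 16  [terminal]
9. n8.wid = "xy"  [terminal]
10. n5.lab = 30  [S.pre + 5]
11. n5.lim = 28  [c.live + S.pre - 15]
12. n5.idx = 26  [c.live + 8]
13. n4.mk = -1  [S.lab + S.idx - 57]
14. n4.lab = -7  [-7]
15. n4.key = -1  [S.idx + S.lim - 55]
16. n4.sig = 29  [S.lim + 1]
17. n11.ok = true  [terminal]
18. n12.fin = 19  [terminal]
19. n13.fin = -5  [terminal]
20. n10.mk = 9  [a₁.fin + 14]
21. n10.lab = 28  [a₁.fin * -1 + 23]
22. n10.key = 1  [(if h.ok then a₀.fin else a₁.fin) - 18]
23. n10.sig = 19  [a₀.fin]
24. n9.hot = -9  [C.key * -2 - 7]
25. n9.lab = "qv"  ["qv"]
26. n3.depth = "qv"  [if A.pre then D.lab else "p"]
27. n3.sig = 15  [C.lab + 22]
28. n2.lab = 9  [len(A.depth) + 7]
29. n2.lim = -7  [S.pre + A.sig - 20]
30. n2.idx = 28  [A.sig + S.pre + 15]
31. n14.wid = "qz"  [terminal]
32. n0.lab = 29  [S₁.lab * 2 + 11]
33. n0.lim = 29  [c.live + 3]
34. n0.idx = 7  [S₁.idx - 21]

29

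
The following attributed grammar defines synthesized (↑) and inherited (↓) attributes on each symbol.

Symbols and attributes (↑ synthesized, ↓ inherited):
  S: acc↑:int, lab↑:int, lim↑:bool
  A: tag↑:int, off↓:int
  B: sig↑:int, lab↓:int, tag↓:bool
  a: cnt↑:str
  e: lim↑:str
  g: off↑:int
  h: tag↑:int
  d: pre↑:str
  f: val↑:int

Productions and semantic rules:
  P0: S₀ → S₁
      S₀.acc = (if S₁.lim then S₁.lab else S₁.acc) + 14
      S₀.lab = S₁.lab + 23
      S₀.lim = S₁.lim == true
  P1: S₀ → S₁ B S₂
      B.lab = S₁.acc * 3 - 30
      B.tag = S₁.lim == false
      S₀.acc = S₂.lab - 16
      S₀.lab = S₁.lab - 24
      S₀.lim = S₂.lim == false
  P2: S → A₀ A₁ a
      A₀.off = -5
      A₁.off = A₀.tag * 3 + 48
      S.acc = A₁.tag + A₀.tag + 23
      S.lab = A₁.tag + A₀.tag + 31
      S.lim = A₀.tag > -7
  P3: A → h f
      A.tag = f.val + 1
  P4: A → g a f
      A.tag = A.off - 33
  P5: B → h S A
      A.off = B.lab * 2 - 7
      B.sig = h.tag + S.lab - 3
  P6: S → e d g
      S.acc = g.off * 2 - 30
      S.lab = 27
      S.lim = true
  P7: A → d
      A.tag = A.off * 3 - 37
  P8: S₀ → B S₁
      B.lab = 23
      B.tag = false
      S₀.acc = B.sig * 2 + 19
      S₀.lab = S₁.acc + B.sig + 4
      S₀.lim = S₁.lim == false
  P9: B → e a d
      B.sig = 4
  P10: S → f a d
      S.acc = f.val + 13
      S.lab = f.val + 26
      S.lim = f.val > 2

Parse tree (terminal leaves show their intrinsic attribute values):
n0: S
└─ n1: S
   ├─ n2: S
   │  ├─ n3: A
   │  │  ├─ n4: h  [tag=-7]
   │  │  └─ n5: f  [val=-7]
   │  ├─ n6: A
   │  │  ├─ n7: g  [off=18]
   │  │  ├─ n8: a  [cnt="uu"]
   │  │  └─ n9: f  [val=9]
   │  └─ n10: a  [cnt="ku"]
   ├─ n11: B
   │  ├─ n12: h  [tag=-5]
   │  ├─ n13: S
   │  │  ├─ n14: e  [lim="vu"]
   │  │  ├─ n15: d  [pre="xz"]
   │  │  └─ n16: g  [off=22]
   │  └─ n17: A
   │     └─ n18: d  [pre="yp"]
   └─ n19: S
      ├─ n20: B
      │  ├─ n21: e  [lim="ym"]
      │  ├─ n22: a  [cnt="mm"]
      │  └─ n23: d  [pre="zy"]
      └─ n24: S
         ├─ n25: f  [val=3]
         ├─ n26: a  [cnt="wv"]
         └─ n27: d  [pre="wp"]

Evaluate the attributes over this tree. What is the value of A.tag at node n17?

14

1. n3.off = -5  [-5]
2. n4.tag = -7  [terminal]
3. n5.val = -7  [terminal]
4. n3.tag = -6  [f.val + 1]
5. n6.off = 30  [A₀.tag * 3 + 48]
6. n7.off = 18  [terminal]
7. n8.cnt = "uu"  [terminal]
8. n9.val = 9  [terminal]
9. n6.tag = -3  [A.off - 33]
10. n10.cnt = "ku"  [terminal]
11. n2.acc = 14  [A₁.tag + A₀.tag + 23]
12. n2.lab = 22  [A₁.tag + A₀.tag + 31]
13. n2.lim = true  [A₀.tag > -7]
14. n11.lab = 12  [S₁.acc * 3 - 30]
15. n11.tag = false  [S₁.lim == false]
16. n12.tag = -5  [terminal]
17. n14.lim = "vu"  [terminal]
18. n15.pre = "xz"  [terminal]
19. n16.off = 22  [terminal]
20. n13.acc = 14  [g.off * 2 - 30]
21. n13.lab = 27  [27]
22. n13.lim = true  [true]
23. n17.off = 17  [B.lab * 2 - 7]
24. n18.pre = "yp"  [terminal]
25. n17.tag = 14  [A.off * 3 - 37]
26. n11.sig = 19  [h.tag + S.lab - 3]
27. n20.lab = 23  [23]
28. n20.tag = false  [false]
29. n21.lim = "ym"  [terminal]
30. n22.cnt = "mm"  [terminal]
31. n23.pre = "zy"  [terminal]
32. n20.sig = 4  [4]
33. n25.val = 3  [terminal]
34. n26.cnt = "wv"  [terminal]
35. n27.pre = "wp"  [terminal]
36. n24.acc = 16  [f.val + 13]
37. n24.lab = 29  [f.val + 26]
38. n24.lim = true  [f.val > 2]
39. n19.acc = 27  [B.sig * 2 + 19]
40. n19.lab = 24  [S₁.acc + B.sig + 4]
41. n19.lim = false  [S₁.lim == false]
42. n1.acc = 8  [S₂.lab - 16]
43. n1.lab = -2  [S₁.lab - 24]
44. n1.lim = true  [S₂.lim == false]
45. n0.acc = 12  [(if S₁.lim then S₁.lab else S₁.acc) + 14]
46. n0.lab = 21  [S₁.lab + 23]
47. n0.lim = true  [S₁.lim == true]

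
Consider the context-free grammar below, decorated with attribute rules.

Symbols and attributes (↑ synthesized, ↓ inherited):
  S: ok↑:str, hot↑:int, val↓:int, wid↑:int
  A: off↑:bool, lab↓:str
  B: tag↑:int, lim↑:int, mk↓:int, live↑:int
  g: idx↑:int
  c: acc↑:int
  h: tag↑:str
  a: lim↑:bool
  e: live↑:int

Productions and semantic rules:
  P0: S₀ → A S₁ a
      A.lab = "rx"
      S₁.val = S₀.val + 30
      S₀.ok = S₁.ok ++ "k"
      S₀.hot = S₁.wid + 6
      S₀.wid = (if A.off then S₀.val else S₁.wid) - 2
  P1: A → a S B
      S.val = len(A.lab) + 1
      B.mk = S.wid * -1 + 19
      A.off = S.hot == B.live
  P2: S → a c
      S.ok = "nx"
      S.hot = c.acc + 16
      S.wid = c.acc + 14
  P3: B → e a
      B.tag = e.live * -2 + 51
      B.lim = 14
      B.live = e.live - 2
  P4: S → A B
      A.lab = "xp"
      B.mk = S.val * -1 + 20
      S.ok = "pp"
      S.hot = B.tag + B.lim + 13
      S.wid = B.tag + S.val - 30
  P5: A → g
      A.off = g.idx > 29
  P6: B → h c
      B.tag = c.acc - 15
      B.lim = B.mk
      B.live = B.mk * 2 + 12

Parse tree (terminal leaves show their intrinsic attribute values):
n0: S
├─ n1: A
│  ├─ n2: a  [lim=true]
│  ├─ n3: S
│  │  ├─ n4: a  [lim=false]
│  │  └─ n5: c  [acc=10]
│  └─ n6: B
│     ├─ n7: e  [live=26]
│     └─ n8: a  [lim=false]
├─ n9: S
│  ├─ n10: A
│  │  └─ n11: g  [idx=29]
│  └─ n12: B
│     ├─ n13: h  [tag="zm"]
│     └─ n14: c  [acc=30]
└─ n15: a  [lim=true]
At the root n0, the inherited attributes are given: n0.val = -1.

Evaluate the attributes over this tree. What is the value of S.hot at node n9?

19

1. n0.val = -1  [given at root]
2. n1.lab = "rx"  ["rx"]
3. n2.lim = true  [terminal]
4. n3.val = 3  [len(A.lab) + 1]
5. n4.lim = false  [terminal]
6. n5.acc = 10  [terminal]
7. n3.ok = "nx"  ["nx"]
8. n3.hot = 26  [c.acc + 16]
9. n3.wid = 24  [c.acc + 14]
10. n6.mk = -5  [S.wid * -1 + 19]
11. n7.live = 26  [terminal]
12. n8.lim = false  [terminal]
13. n6.tag = -1  [e.live * -2 + 51]
14. n6.lim = 14  [14]
15. n6.live = 24  [e.live - 2]
16. n1.off = false  [S.hot == B.live]
17. n9.val = 29  [S₀.val + 30]
18. n10.lab = "xp"  ["xp"]
19. n11.idx = 29  [terminal]
20. n10.off = false  [g.idx > 29]
21. n12.mk = -9  [S.val * -1 + 20]
22. n13.tag = "zm"  [terminal]
23. n14.acc = 30  [terminal]
24. n12.tag = 15  [c.acc - 15]
25. n12.lim = -9  [B.mk]
26. n12.live = -6  [B.mk * 2 + 12]
27. n9.ok = "pp"  ["pp"]
28. n9.hot = 19  [B.tag + B.lim + 13]
29. n9.wid = 14  [B.tag + S.val - 30]
30. n15.lim = true  [terminal]
31. n0.ok = "ppk"  [S₁.ok ++ "k"]
32. n0.hot = 20  [S₁.wid + 6]
33. n0.wid = 12  [(if A.off then S₀.val else S₁.wid) - 2]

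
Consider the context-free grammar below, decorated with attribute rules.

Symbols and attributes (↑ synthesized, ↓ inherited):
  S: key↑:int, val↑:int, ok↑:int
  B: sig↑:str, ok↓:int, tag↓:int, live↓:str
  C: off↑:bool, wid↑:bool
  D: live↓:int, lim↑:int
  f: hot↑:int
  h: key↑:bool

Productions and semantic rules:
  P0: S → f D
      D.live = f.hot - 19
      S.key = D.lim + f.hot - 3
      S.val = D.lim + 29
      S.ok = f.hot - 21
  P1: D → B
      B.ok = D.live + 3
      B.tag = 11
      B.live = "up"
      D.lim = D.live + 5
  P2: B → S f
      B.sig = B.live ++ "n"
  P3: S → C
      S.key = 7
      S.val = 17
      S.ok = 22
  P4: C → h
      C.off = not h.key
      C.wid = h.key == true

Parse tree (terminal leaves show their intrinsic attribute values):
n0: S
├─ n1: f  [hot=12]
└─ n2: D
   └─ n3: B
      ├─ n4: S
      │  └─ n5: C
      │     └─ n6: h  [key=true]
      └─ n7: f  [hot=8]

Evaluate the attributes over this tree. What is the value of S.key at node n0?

1. n1.hot = 12  [terminal]
2. n2.live = -7  [f.hot - 19]
3. n3.ok = -4  [D.live + 3]
4. n3.tag = 11  [11]
5. n3.live = "up"  ["up"]
6. n6.key = true  [terminal]
7. n5.off = false  [not h.key]
8. n5.wid = true  [h.key == true]
9. n4.key = 7  [7]
10. n4.val = 17  [17]
11. n4.ok = 22  [22]
12. n7.hot = 8  [terminal]
13. n3.sig = "upn"  [B.live ++ "n"]
14. n2.lim = -2  [D.live + 5]
15. n0.key = 7  [D.lim + f.hot - 3]
16. n0.val = 27  [D.lim + 29]
17. n0.ok = -9  [f.hot - 21]

7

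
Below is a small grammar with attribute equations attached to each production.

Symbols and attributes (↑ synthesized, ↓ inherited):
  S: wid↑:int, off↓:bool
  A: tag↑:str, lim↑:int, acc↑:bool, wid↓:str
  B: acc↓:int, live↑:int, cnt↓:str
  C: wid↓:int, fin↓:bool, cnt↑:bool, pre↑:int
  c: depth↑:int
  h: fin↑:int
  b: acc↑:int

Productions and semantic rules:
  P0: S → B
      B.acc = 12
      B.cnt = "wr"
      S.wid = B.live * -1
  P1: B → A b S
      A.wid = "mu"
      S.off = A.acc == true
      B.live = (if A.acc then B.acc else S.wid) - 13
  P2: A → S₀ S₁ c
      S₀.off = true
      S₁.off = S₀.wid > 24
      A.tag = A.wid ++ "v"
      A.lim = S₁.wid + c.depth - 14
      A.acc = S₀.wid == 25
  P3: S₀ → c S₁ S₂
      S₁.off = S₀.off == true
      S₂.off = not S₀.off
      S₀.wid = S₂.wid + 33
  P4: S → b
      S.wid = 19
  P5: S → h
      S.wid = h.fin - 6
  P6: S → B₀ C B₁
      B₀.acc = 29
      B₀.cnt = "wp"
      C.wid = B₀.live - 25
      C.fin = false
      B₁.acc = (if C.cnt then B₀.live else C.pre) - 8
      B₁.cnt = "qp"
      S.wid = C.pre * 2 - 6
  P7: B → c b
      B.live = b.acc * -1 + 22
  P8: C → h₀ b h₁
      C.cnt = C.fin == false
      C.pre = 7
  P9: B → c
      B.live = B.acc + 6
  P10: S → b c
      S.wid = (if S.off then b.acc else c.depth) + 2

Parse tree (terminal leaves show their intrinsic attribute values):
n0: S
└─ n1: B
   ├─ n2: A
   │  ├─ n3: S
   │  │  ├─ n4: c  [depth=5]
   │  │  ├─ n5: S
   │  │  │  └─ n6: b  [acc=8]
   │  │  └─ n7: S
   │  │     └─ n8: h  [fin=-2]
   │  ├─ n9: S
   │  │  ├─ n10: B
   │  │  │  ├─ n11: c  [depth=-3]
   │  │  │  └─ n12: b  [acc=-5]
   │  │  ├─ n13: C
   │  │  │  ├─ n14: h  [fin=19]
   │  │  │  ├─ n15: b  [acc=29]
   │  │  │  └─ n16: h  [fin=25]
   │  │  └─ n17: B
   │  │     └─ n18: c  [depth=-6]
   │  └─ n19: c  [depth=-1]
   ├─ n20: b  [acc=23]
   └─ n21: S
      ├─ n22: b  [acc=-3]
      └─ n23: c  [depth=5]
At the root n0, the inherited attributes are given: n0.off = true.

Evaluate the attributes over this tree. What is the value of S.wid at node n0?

1

1. n0.off = true  [given at root]
2. n1.acc = 12  [12]
3. n1.cnt = "wr"  ["wr"]
4. n2.wid = "mu"  ["mu"]
5. n3.off = true  [true]
6. n4.depth = 5  [terminal]
7. n5.off = true  [S₀.off == true]
8. n6.acc = 8  [terminal]
9. n5.wid = 19  [19]
10. n7.off = false  [not S₀.off]
11. n8.fin = -2  [terminal]
12. n7.wid = -8  [h.fin - 6]
13. n3.wid = 25  [S₂.wid + 33]
14. n9.off = true  [S₀.wid > 24]
15. n10.acc = 29  [29]
16. n10.cnt = "wp"  ["wp"]
17. n11.depth = -3  [terminal]
18. n12.acc = -5  [terminal]
19. n10.live = 27  [b.acc * -1 + 22]
20. n13.wid = 2  [B₀.live - 25]
21. n13.fin = false  [false]
22. n14.fin = 19  [terminal]
23. n15.acc = 29  [terminal]
24. n16.fin = 25  [terminal]
25. n13.cnt = true  [C.fin == false]
26. n13.pre = 7  [7]
27. n17.acc = 19  [(if C.cnt then B₀.live else C.pre) - 8]
28. n17.cnt = "qp"  ["qp"]
29. n18.depth = -6  [terminal]
30. n17.live = 25  [B.acc + 6]
31. n9.wid = 8  [C.pre * 2 - 6]
32. n19.depth = -1  [terminal]
33. n2.tag = "muv"  [A.wid ++ "v"]
34. n2.lim = -7  [S₁.wid + c.depth - 14]
35. n2.acc = true  [S₀.wid == 25]
36. n20.acc = 23  [terminal]
37. n21.off = true  [A.acc == true]
38. n22.acc = -3  [terminal]
39. n23.depth = 5  [terminal]
40. n21.wid = -1  [(if S.off then b.acc else c.depth) + 2]
41. n1.live = -1  [(if A.acc then B.acc else S.wid) - 13]
42. n0.wid = 1  [B.live * -1]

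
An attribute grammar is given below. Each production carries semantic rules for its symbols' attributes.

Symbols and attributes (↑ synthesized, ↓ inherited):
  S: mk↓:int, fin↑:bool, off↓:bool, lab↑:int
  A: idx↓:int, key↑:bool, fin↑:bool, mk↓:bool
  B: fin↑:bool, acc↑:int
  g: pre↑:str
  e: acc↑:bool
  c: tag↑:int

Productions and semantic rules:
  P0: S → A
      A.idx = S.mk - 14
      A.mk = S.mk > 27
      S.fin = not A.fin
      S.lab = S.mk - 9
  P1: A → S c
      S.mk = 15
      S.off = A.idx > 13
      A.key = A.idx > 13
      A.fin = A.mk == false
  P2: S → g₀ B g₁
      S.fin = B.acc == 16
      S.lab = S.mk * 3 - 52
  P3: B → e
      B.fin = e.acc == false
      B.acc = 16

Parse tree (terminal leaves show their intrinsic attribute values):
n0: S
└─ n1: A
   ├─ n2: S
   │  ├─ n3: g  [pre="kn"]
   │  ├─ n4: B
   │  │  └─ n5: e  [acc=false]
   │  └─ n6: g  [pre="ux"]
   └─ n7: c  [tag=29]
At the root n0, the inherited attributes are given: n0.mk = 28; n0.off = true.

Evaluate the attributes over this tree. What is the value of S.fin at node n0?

true

1. n0.mk = 28  [given at root]
2. n0.off = true  [given at root]
3. n1.idx = 14  [S.mk - 14]
4. n1.mk = true  [S.mk > 27]
5. n2.mk = 15  [15]
6. n2.off = true  [A.idx > 13]
7. n3.pre = "kn"  [terminal]
8. n5.acc = false  [terminal]
9. n4.fin = true  [e.acc == false]
10. n4.acc = 16  [16]
11. n6.pre = "ux"  [terminal]
12. n2.fin = true  [B.acc == 16]
13. n2.lab = -7  [S.mk * 3 - 52]
14. n7.tag = 29  [terminal]
15. n1.key = true  [A.idx > 13]
16. n1.fin = false  [A.mk == false]
17. n0.fin = true  [not A.fin]
18. n0.lab = 19  [S.mk - 9]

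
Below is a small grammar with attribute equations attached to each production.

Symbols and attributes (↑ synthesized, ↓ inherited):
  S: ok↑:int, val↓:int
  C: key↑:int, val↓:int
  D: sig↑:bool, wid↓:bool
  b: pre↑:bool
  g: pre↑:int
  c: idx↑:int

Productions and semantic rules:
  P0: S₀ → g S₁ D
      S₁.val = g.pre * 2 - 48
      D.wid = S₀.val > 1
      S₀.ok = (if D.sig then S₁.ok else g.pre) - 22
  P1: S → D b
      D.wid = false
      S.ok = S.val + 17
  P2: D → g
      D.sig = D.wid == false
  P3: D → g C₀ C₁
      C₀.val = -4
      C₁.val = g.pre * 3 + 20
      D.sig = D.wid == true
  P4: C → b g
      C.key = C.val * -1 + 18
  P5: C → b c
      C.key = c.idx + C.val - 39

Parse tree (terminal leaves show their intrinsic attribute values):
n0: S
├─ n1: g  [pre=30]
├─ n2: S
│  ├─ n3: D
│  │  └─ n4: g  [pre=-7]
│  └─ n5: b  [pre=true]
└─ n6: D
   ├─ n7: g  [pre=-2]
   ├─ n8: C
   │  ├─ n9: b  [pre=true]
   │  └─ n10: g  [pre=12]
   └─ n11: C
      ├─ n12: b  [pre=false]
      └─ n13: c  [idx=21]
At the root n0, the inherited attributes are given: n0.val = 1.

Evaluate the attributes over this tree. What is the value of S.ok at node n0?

8

1. n0.val = 1  [given at root]
2. n1.pre = 30  [terminal]
3. n2.val = 12  [g.pre * 2 - 48]
4. n3.wid = false  [false]
5. n4.pre = -7  [terminal]
6. n3.sig = true  [D.wid == false]
7. n5.pre = true  [terminal]
8. n2.ok = 29  [S.val + 17]
9. n6.wid = false  [S₀.val > 1]
10. n7.pre = -2  [terminal]
11. n8.val = -4  [-4]
12. n9.pre = true  [terminal]
13. n10.pre = 12  [terminal]
14. n8.key = 22  [C.val * -1 + 18]
15. n11.val = 14  [g.pre * 3 + 20]
16. n12.pre = false  [terminal]
17. n13.idx = 21  [terminal]
18. n11.key = -4  [c.idx + C.val - 39]
19. n6.sig = false  [D.wid == true]
20. n0.ok = 8  [(if D.sig then S₁.ok else g.pre) - 22]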